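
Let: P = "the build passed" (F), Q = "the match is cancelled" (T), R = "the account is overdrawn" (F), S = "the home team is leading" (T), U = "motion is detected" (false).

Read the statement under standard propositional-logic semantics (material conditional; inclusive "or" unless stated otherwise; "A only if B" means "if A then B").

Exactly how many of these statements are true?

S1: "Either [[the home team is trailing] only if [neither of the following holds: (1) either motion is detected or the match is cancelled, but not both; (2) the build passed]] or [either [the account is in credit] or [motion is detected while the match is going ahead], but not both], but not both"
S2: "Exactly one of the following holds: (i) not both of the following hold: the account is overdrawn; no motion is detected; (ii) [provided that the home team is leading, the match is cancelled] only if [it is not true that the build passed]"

S1: Parsed as (~S -> ((U xor Q) nor P)) xor (~R xor (U & ~Q))

~S = ~T = F
U xor Q = F xor T = T
(U xor Q) nor P = T nor F = F
~S -> ((U xor Q) nor P) = F -> F = T
~R = ~F = T
~Q = ~T = F
U & ~Q = F & F = F
~R xor (U & ~Q) = T xor F = T
(~S -> ((U xor Q) nor P)) xor (~R xor (U & ~Q)) = T xor T = F
So S1 is false.

S2: Parsed as (R nand ~U) xor ((S -> Q) -> ~P)

~U = ~F = T
R nand ~U = F nand T = T
S -> Q = T -> T = T
~P = ~F = T
(S -> Q) -> ~P = T -> T = T
(R nand ~U) xor ((S -> Q) -> ~P) = T xor T = F
Hence S2 is false.

Count: 0.

0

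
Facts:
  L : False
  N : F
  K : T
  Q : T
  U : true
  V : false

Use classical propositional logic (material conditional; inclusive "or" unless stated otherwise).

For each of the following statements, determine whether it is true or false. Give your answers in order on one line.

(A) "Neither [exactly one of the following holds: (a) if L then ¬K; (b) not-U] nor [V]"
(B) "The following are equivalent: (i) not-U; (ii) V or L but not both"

(A): Formalization: ((L -> not K) xor not U) nor V

not K = not True = False
L -> not K = False -> False = True
not U = not True = False
(L -> not K) xor not U = True xor False = True
((L -> not K) xor not U) nor V = True nor False = False
So (A) is false.

(B): In symbols: not U iff (V xor L)

not U = not True = False
V xor L = False xor False = False
not U iff (V xor L) = False iff False = True
Thus (B) is true.

(A) F; (B) T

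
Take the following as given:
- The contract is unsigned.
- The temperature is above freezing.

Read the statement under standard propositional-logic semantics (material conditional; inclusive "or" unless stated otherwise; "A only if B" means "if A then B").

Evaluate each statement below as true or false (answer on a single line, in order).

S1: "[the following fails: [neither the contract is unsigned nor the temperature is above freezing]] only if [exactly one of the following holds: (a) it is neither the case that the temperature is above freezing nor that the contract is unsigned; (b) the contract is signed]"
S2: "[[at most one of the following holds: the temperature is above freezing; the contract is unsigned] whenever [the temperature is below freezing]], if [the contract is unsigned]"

Let M = "the contract is signed" (False), N = "the temperature is below freezing" (False).

S1: Formalization: not (not M nor not N) -> ((not N nor not M) xor M)

not M = not False = True
not N = not False = True
not M nor not N = True nor True = False
not (not M nor not N) = not False = True
not N = not False = True
not M = not False = True
not N nor not M = True nor True = False
(not N nor not M) xor M = False xor False = False
not (not M nor not N) -> ((not N nor not M) xor M) = True -> False = False
Thus S1 is false.

S2: Formalization: not M -> (N -> (not N nand not M))

not M = not False = True
not N = not False = True
not M = not False = True
not N nand not M = True nand True = False
N -> (not N nand not M) = False -> False = True
not M -> (N -> (not N nand not M)) = True -> True = True
Hence S2 is true.

S1 false; S2 true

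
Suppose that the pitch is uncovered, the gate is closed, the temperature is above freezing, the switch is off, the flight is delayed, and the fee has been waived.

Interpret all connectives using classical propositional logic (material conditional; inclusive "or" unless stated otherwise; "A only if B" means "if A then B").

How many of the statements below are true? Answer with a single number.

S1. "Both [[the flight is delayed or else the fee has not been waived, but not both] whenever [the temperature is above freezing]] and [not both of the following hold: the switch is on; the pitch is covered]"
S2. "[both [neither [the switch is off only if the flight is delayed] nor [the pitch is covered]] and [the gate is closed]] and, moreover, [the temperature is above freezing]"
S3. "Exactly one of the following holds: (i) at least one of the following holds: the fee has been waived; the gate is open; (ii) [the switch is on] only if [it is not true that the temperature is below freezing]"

Let R = "the temperature is below freezing" (False), U = "the flight is delayed" (True), V = "the fee has been waived" (True), S = "the switch is on" (False), P = "the pitch is covered" (False), Q = "the gate is open" (False).

S1: Formalization: (not R -> (U xor not V)) and (S nand P)

not R = not False = True
not V = not True = False
U xor not V = True xor False = True
not R -> (U xor not V) = True -> True = True
S nand P = False nand False = True
(not R -> (U xor not V)) and (S nand P) = True and True = True
Hence S1 is true.

S2: In symbols: (((not S -> U) nor P) and not Q) and not R

not S = not False = True
not S -> U = True -> True = True
(not S -> U) nor P = True nor False = False
not Q = not False = True
((not S -> U) nor P) and not Q = False and True = False
not R = not False = True
(((not S -> U) nor P) and not Q) and not R = False and True = False
Hence S2 is false.

S3: Parsed as (V or Q) xor (S -> not R)

V or Q = True or False = True
not R = not False = True
S -> not R = False -> True = True
(V or Q) xor (S -> not R) = True xor True = False
Thus S3 is false.

1 of the 3 statements is true (S1).

1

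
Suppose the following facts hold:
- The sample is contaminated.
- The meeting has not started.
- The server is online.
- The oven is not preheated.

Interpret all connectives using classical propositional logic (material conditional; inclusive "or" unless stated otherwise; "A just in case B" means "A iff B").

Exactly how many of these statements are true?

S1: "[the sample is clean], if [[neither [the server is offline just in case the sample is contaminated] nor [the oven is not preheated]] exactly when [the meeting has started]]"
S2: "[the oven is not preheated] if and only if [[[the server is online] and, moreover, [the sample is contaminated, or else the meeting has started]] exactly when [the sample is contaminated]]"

1

Let R = "the server is online" (T), P = "the sample is contaminated" (T), S = "the oven is preheated" (F), Q = "the meeting has started" (F).

S1: Formalization: (((¬R ↔ P) ↓ ¬S) ↔ Q) → ¬P

¬R = ¬T = F
¬R ↔ P = F ↔ T = F
¬S = ¬F = T
(¬R ↔ P) ↓ ¬S = F ↓ T = F
((¬R ↔ P) ↓ ¬S) ↔ Q = F ↔ F = T
¬P = ¬T = F
(((¬R ↔ P) ↓ ¬S) ↔ Q) → ¬P = T → F = F
Hence S1 is false.

S2: In symbols: ¬S ↔ ((R ∧ (P ∨ Q)) ↔ P)

¬S = ¬F = T
P ∨ Q = T ∨ F = T
R ∧ (P ∨ Q) = T ∧ T = T
(R ∧ (P ∨ Q)) ↔ P = T ↔ T = T
¬S ↔ ((R ∧ (P ∨ Q)) ↔ P) = T ↔ T = T
So S2 is true.

True statements: 1.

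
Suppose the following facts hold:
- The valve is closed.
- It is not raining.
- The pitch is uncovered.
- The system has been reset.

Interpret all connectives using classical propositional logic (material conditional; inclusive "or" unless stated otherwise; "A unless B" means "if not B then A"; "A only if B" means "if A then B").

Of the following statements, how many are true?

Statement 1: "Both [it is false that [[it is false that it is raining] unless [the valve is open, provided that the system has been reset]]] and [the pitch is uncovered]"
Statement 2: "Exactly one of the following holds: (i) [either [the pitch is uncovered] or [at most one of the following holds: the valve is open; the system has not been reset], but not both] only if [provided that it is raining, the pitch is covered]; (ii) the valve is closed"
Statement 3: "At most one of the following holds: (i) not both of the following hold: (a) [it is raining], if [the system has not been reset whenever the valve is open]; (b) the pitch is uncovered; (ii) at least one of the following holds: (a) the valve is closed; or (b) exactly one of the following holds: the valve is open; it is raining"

Let Q = "it is raining" (F), S = "the system has been reset" (T), P = "the valve is open" (F), R = "the pitch is covered" (F).

Statement 1: Formalization: ¬(¬Q ∨ (S → P)) ∧ ¬R

¬Q = ¬F = T
S → P = T → F = F
¬Q ∨ (S → P) = T ∨ F = T
¬(¬Q ∨ (S → P)) = ¬T = F
¬R = ¬F = T
¬(¬Q ∨ (S → P)) ∧ ¬R = F ∧ T = F
Hence Statement 1 is false.

Statement 2: In symbols: ((¬R ⊕ (P ↑ ¬S)) → (Q → R)) ⊕ ¬P

¬R = ¬F = T
¬S = ¬T = F
P ↑ ¬S = F ↑ F = T
¬R ⊕ (P ↑ ¬S) = T ⊕ T = F
Q → R = F → F = T
(¬R ⊕ (P ↑ ¬S)) → (Q → R) = F → T = T
¬P = ¬F = T
((¬R ⊕ (P ↑ ¬S)) → (Q → R)) ⊕ ¬P = T ⊕ T = F
Hence Statement 2 is false.

Statement 3: Parsed as (((P → ¬S) → Q) ↑ ¬R) ↑ (¬P ∨ (P ⊕ Q))

¬S = ¬T = F
P → ¬S = F → F = T
(P → ¬S) → Q = T → F = F
¬R = ¬F = T
((P → ¬S) → Q) ↑ ¬R = F ↑ T = T
¬P = ¬F = T
P ⊕ Q = F ⊕ F = F
¬P ∨ (P ⊕ Q) = T ∨ F = T
(((P → ¬S) → Q) ↑ ¬R) ↑ (¬P ∨ (P ⊕ Q)) = T ↑ T = F
So Statement 3 is false.

0 of the 3 statements are true (none).

0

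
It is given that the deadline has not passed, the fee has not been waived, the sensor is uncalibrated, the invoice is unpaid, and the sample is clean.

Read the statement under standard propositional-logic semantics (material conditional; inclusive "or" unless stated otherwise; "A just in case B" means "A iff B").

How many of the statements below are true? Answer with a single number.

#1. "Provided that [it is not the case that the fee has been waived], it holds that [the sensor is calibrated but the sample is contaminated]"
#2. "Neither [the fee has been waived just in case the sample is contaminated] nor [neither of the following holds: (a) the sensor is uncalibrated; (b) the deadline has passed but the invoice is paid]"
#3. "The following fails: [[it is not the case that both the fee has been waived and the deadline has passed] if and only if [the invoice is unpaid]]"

0

Let W = "the fee has been waived" (F), R = "the sensor is calibrated" (F), P = "the sample is contaminated" (F), S = "the deadline has passed" (F), V = "the invoice is paid" (F).

#1: This is ~W -> (R & P).

~W = ~F = T
R & P = F & F = F
~W -> (R & P) = T -> F = F
Hence #1 is false.

#2: In symbols: (W <-> P) nor (~R nor (S & V))

W <-> P = F <-> F = T
~R = ~F = T
S & V = F & F = F
~R nor (S & V) = T nor F = F
(W <-> P) nor (~R nor (S & V)) = T nor F = F
Thus #2 is false.

#3: This is ~((W nand S) <-> ~V).

W nand S = F nand F = T
~V = ~F = T
(W nand S) <-> ~V = T <-> T = T
~((W nand S) <-> ~V) = ~T = F
Thus #3 is false.

Count: 0.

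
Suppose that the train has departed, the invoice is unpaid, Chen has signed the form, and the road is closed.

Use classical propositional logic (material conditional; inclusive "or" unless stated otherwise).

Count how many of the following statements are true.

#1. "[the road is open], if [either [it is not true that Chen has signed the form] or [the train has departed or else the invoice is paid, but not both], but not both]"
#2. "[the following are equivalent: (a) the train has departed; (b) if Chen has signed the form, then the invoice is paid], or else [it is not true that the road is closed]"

0

Let R = "Chen has signed the form" (T), P = "the train has departed" (T), Q = "the invoice is paid" (F), S = "the road is closed" (T).

#1: Formalization: (¬R ⊕ (P ⊕ Q)) → ¬S

¬R = ¬T = F
P ⊕ Q = T ⊕ F = T
¬R ⊕ (P ⊕ Q) = F ⊕ T = T
¬S = ¬T = F
(¬R ⊕ (P ⊕ Q)) → ¬S = T → F = F
Hence #1 is false.

#2: This is (P ↔ (R → Q)) ∨ ¬S.

R → Q = T → F = F
P ↔ (R → Q) = T ↔ F = F
¬S = ¬T = F
(P ↔ (R → Q)) ∨ ¬S = F ∨ F = F
So #2 is false.

True statements: 0 (none).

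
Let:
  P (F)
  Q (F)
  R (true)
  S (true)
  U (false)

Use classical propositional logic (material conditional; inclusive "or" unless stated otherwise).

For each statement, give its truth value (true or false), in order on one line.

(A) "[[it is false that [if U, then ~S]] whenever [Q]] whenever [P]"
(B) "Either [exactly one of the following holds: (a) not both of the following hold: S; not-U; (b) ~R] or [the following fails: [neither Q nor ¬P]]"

(A) True; (B) True

(A): In symbols: P → (Q → ¬(U → ¬S))

¬S = ¬T = F
U → ¬S = F → F = T
¬(U → ¬S) = ¬T = F
Q → ¬(U → ¬S) = F → F = T
P → (Q → ¬(U → ¬S)) = F → T = T
So (A) is true.

(B): Parsed as ((S ↑ ¬U) ⊕ ¬R) ∨ ¬(Q ↓ ¬P)

¬U = ¬F = T
S ↑ ¬U = T ↑ T = F
¬R = ¬T = F
(S ↑ ¬U) ⊕ ¬R = F ⊕ F = F
¬P = ¬F = T
Q ↓ ¬P = F ↓ T = F
¬(Q ↓ ¬P) = ¬F = T
((S ↑ ¬U) ⊕ ¬R) ∨ ¬(Q ↓ ¬P) = F ∨ T = T
Hence (B) is true.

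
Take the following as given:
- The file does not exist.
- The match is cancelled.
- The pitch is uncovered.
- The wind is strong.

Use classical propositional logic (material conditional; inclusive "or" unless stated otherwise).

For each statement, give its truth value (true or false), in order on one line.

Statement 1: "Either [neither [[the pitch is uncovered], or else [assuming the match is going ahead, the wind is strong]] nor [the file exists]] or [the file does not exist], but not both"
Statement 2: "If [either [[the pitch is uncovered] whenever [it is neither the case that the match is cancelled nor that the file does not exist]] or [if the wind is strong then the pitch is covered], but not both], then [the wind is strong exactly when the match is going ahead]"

Let S = "the pitch is covered" (F), P = "the match is cancelled" (T), D = "the wind is strong" (T), R = "the file exists" (F).

Statement 1: In symbols: ((¬S ∨ (¬P → D)) ↓ R) ⊕ ¬R

¬S = ¬F = T
¬P = ¬T = F
¬P → D = F → T = T
¬S ∨ (¬P → D) = T ∨ T = T
(¬S ∨ (¬P → D)) ↓ R = T ↓ F = F
¬R = ¬F = T
((¬S ∨ (¬P → D)) ↓ R) ⊕ ¬R = F ⊕ T = T
Thus Statement 1 is true.

Statement 2: Formalization: (((P ↓ ¬R) → ¬S) ⊕ (D → S)) → (D ↔ ¬P)

¬R = ¬F = T
P ↓ ¬R = T ↓ T = F
¬S = ¬F = T
(P ↓ ¬R) → ¬S = F → T = T
D → S = T → F = F
((P ↓ ¬R) → ¬S) ⊕ (D → S) = T ⊕ F = T
¬P = ¬T = F
D ↔ ¬P = T ↔ F = F
(((P ↓ ¬R) → ¬S) ⊕ (D → S)) → (D ↔ ¬P) = T → F = F
So Statement 2 is false.

Statement 1 true, Statement 2 false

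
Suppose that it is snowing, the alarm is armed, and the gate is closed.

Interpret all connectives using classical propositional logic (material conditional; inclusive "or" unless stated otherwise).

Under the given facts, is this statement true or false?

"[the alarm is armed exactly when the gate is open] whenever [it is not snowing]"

Let P = "it is snowing" (True), Q = "the alarm is armed" (True), R = "the gate is open" (False).
Parsed as not P -> (Q iff R)

not P = not True = False
Q iff R = True iff False = False
not P -> (Q iff R) = False -> False = True

True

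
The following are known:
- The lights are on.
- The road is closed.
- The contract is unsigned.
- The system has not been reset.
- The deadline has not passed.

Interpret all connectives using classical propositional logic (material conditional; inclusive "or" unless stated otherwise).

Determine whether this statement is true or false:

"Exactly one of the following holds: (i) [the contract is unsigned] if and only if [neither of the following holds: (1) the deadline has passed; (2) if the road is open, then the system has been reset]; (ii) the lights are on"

Let R = "the contract is signed" (False), U = "the deadline has passed" (False), Q = "the road is closed" (True), S = "the system has been reset" (False), P = "the lights are on" (True).
In symbols: (not R iff (U nor (not Q -> S))) xor P

not R = not False = True
not Q = not True = False
not Q -> S = False -> False = True
U nor (not Q -> S) = False nor True = False
not R iff (U nor (not Q -> S)) = True iff False = False
(not R iff (U nor (not Q -> S))) xor P = False xor True = True

true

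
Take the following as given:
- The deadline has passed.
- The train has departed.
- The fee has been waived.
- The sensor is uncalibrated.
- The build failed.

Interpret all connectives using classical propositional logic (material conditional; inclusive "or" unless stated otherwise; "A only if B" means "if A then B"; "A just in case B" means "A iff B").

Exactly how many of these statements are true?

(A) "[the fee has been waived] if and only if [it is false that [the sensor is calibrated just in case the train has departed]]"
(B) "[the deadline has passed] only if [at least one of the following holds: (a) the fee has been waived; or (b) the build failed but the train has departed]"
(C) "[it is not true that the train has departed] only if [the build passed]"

3

Let H = "the fee has been waived" (T), L = "the sensor is calibrated" (F), G = "the train has departed" (T), M = "the deadline has passed" (T), W = "the build passed" (F).

(A): Formalization: H <-> ~(L <-> G)

L <-> G = F <-> T = F
~(L <-> G) = ~F = T
H <-> ~(L <-> G) = T <-> T = T
Thus (A) is true.

(B): This is M -> (H | (~W & G)).

~W = ~F = T
~W & G = T & T = T
H | (~W & G) = T | T = T
M -> (H | (~W & G)) = T -> T = T
Hence (B) is true.

(C): Parsed as ~G -> W

~G = ~T = F
~G -> W = F -> F = T
Thus (C) is true.

Count: 3.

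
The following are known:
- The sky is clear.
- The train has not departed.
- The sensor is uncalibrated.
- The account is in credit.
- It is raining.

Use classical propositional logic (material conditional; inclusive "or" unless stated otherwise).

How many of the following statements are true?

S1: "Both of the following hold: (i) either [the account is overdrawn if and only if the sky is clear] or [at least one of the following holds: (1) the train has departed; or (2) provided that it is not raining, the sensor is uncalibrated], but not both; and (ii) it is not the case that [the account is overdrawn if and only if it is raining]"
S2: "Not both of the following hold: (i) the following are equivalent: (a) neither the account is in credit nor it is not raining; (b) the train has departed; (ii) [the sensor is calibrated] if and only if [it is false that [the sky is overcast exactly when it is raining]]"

Let S = "the account is overdrawn" (False), P = "the sky is overcast" (False), Q = "the train has departed" (False), U = "it is raining" (True), R = "the sensor is calibrated" (False).

S1: Parsed as ((S iff not P) xor (Q or (not U -> not R))) and not (S iff U)

not P = not False = True
S iff not P = False iff True = False
not U = not True = False
not R = not False = True
not U -> not R = False -> True = True
Q or (not U -> not R) = False or True = True
(S iff not P) xor (Q or (not U -> not R)) = False xor True = True
S iff U = False iff True = False
not (S iff U) = not False = True
((S iff not P) xor (Q or (not U -> not R))) and not (S iff U) = True and True = True
So S1 is true.

S2: This is ((not S nor not U) iff Q) nand (R iff not (P iff U)).

not S = not False = True
not U = not True = False
not S nor not U = True nor False = False
(not S nor not U) iff Q = False iff False = True
P iff U = False iff True = False
not (P iff U) = not False = True
R iff not (P iff U) = False iff True = False
((not S nor not U) iff Q) nand (R iff not (P iff U)) = True nand False = True
Hence S2 is true.

2 of the 2 statements are true.

2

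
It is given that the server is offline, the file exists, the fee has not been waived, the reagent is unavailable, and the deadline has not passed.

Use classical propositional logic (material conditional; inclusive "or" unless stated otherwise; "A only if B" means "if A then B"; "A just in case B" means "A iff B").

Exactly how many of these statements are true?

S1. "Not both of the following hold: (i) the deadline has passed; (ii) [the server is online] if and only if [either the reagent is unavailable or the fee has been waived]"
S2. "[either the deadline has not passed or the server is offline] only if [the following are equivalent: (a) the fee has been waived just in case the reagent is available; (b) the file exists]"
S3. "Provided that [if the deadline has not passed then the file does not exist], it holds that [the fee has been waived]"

3

Let U = "the deadline has passed" (False), P = "the server is online" (False), S = "the reagent is available" (False), R = "the fee has been waived" (False), Q = "the file exists" (True).

S1: Parsed as U nand (P iff (not S or R))

not S = not False = True
not S or R = True or False = True
P iff (not S or R) = False iff True = False
U nand (P iff (not S or R)) = False nand False = True
Hence S1 is true.

S2: In symbols: (not U or not P) -> ((R iff S) iff Q)

not U = not False = True
not P = not False = True
not U or not P = True or True = True
R iff S = False iff False = True
(R iff S) iff Q = True iff True = True
(not U or not P) -> ((R iff S) iff Q) = True -> True = True
Hence S2 is true.

S3: Formalization: (not U -> not Q) -> R

not U = not False = True
not Q = not True = False
not U -> not Q = True -> False = False
(not U -> not Q) -> R = False -> False = True
Hence S3 is true.

Count: 3.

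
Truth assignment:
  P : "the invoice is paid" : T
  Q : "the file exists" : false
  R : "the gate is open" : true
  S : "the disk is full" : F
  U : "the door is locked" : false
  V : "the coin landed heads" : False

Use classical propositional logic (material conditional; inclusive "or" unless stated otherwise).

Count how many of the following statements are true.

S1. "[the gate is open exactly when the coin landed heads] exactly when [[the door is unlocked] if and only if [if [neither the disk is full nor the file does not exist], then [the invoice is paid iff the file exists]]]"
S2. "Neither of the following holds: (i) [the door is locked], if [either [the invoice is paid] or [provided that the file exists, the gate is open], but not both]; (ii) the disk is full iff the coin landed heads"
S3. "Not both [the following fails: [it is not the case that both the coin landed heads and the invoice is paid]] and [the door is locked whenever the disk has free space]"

1

S1: Parsed as (R ↔ V) ↔ (¬U ↔ ((S ↓ ¬Q) → (P ↔ Q)))

R ↔ V = T ↔ F = F
¬U = ¬F = T
¬Q = ¬F = T
S ↓ ¬Q = F ↓ T = F
P ↔ Q = T ↔ F = F
(S ↓ ¬Q) → (P ↔ Q) = F → F = T
¬U ↔ ((S ↓ ¬Q) → (P ↔ Q)) = T ↔ T = T
(R ↔ V) ↔ (¬U ↔ ((S ↓ ¬Q) → (P ↔ Q))) = F ↔ T = F
Hence S1 is false.

S2: In symbols: ((P ⊕ (Q → R)) → U) ↓ (S ↔ V)

Q → R = F → T = T
P ⊕ (Q → R) = T ⊕ T = F
(P ⊕ (Q → R)) → U = F → F = T
S ↔ V = F ↔ F = T
((P ⊕ (Q → R)) → U) ↓ (S ↔ V) = T ↓ T = F
So S2 is false.

S3: Formalization: ¬(V ↑ P) ↑ (¬S → U)

V ↑ P = F ↑ T = T
¬(V ↑ P) = ¬T = F
¬S = ¬F = T
¬S → U = T → F = F
¬(V ↑ P) ↑ (¬S → U) = F ↑ F = T
Hence S3 is true.

True statements: 1.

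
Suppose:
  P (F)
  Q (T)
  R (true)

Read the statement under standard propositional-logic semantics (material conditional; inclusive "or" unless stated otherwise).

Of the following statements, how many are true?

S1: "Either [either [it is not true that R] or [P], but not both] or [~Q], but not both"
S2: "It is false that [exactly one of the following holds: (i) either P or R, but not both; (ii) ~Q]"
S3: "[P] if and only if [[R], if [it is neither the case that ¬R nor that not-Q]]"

S1: Formalization: (¬R ⊕ P) ⊕ ¬Q

¬R = ¬T = F
¬R ⊕ P = F ⊕ F = F
¬Q = ¬T = F
(¬R ⊕ P) ⊕ ¬Q = F ⊕ F = F
Thus S1 is false.

S2: In symbols: ¬((P ⊕ R) ⊕ ¬Q)

P ⊕ R = F ⊕ T = T
¬Q = ¬T = F
(P ⊕ R) ⊕ ¬Q = T ⊕ F = T
¬((P ⊕ R) ⊕ ¬Q) = ¬T = F
So S2 is false.

S3: Formalization: P ↔ ((¬R ↓ ¬Q) → R)

¬R = ¬T = F
¬Q = ¬T = F
¬R ↓ ¬Q = F ↓ F = T
(¬R ↓ ¬Q) → R = T → T = T
P ↔ ((¬R ↓ ¬Q) → R) = F ↔ T = F
Thus S3 is false.

True statements: 0 (none).

0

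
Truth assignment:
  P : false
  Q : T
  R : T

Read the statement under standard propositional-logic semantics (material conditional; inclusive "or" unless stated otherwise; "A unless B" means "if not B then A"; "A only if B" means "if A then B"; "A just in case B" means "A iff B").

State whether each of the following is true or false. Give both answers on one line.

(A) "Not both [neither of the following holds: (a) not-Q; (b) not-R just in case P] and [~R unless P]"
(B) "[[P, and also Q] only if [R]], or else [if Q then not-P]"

(A): Parsed as (not Q nor (not R iff P)) nand (not R or P)

not Q = not True = False
not R = not True = False
not R iff P = False iff False = True
not Q nor (not R iff P) = False nor True = False
not R = not True = False
not R or P = False or False = False
(not Q nor (not R iff P)) nand (not R or P) = False nand False = True
Hence (A) is true.

(B): This is ((P and Q) -> R) or (Q -> not P).

P and Q = False and True = False
(P and Q) -> R = False -> True = True
not P = not False = True
Q -> not P = True -> True = True
((P and Q) -> R) or (Q -> not P) = True or True = True
So (B) is true.

(A) true / (B) true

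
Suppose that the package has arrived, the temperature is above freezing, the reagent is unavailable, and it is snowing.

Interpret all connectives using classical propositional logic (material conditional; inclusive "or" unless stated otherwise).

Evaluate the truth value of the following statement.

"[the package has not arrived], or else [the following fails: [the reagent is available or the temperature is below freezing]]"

Let S = "the package has arrived" (True), P = "the reagent is available" (False), V = "the temperature is below freezing" (False).
Parsed as not S or not (P or V)

not S = not True = False
P or V = False or False = False
not (P or V) = not False = True
not S or not (P or V) = False or True = True

The statement is true.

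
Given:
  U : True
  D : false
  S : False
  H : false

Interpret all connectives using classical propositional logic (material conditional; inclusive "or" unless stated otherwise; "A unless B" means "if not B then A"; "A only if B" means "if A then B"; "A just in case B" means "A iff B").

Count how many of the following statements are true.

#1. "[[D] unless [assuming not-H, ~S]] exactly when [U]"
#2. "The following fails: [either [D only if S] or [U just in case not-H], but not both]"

#1: Formalization: (D or (not H -> not S)) iff U

not H = not False = True
not S = not False = True
not H -> not S = True -> True = True
D or (not H -> not S) = False or True = True
(D or (not H -> not S)) iff U = True iff True = True
Thus #1 is true.

#2: This is not ((D -> S) xor (U iff not H)).

D -> S = False -> False = True
not H = not False = True
U iff not H = True iff True = True
(D -> S) xor (U iff not H) = True xor True = False
not ((D -> S) xor (U iff not H)) = not False = True
Thus #2 is true.

2 of the 2 statements are true.

2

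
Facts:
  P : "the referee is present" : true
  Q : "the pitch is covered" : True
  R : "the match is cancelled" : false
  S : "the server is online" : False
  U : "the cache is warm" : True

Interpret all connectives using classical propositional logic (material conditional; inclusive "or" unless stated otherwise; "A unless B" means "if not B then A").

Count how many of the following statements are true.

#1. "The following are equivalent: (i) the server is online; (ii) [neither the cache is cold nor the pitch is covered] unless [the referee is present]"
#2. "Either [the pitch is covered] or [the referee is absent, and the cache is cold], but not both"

1

#1: Parsed as S ↔ ((¬U ↓ Q) ∨ P)

¬U = ¬T = F
¬U ↓ Q = F ↓ T = F
(¬U ↓ Q) ∨ P = F ∨ T = T
S ↔ ((¬U ↓ Q) ∨ P) = F ↔ T = F
Thus #1 is false.

#2: In symbols: Q ⊕ (¬P ∧ ¬U)

¬P = ¬T = F
¬U = ¬T = F
¬P ∧ ¬U = F ∧ F = F
Q ⊕ (¬P ∧ ¬U) = T ⊕ F = T
Hence #2 is true.

Count: 1.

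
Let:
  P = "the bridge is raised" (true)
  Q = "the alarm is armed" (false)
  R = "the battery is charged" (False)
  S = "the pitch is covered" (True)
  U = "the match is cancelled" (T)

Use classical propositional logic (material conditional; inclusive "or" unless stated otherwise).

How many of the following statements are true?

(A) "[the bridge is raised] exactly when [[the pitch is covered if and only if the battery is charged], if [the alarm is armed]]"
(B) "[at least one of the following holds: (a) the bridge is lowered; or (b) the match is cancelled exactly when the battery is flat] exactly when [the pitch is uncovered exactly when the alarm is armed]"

(A): Parsed as P <-> (Q -> (S <-> R))

S <-> R = T <-> F = F
Q -> (S <-> R) = F -> F = T
P <-> (Q -> (S <-> R)) = T <-> T = T
Thus (A) is true.

(B): Parsed as (~P | (U <-> ~R)) <-> (~S <-> Q)

~P = ~T = F
~R = ~F = T
U <-> ~R = T <-> T = T
~P | (U <-> ~R) = F | T = T
~S = ~T = F
~S <-> Q = F <-> F = T
(~P | (U <-> ~R)) <-> (~S <-> Q) = T <-> T = T
Thus (B) is true.

2 of the 2 statements are true.

2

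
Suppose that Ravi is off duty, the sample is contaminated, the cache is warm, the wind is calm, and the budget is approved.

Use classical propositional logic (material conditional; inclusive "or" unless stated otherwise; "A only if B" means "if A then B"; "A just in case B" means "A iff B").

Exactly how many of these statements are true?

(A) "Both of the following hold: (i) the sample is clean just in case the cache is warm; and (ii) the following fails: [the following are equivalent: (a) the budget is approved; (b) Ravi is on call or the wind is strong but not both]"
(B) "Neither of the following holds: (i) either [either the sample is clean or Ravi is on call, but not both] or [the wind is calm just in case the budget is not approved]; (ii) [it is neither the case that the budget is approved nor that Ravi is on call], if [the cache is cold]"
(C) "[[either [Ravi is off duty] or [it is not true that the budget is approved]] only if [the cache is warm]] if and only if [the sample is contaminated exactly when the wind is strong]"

0

Let Q = "the sample is contaminated" (T), R = "the cache is warm" (T), U = "the budget is approved" (T), P = "Ravi is on call" (F), S = "the wind is strong" (F).

(A): This is (~Q <-> R) & ~(U <-> (P xor S)).

~Q = ~T = F
~Q <-> R = F <-> T = F
P xor S = F xor F = F
U <-> (P xor S) = T <-> F = F
~(U <-> (P xor S)) = ~F = T
(~Q <-> R) & ~(U <-> (P xor S)) = F & T = F
Thus (A) is false.

(B): This is ((~Q xor P) | (~S <-> ~U)) nor (~R -> (U nor P)).

~Q = ~T = F
~Q xor P = F xor F = F
~S = ~F = T
~U = ~T = F
~S <-> ~U = T <-> F = F
(~Q xor P) | (~S <-> ~U) = F | F = F
~R = ~T = F
U nor P = T nor F = F
~R -> (U nor P) = F -> F = T
((~Q xor P) | (~S <-> ~U)) nor (~R -> (U nor P)) = F nor T = F
So (B) is false.

(C): In symbols: ((~P | ~U) -> R) <-> (Q <-> S)

~P = ~F = T
~U = ~T = F
~P | ~U = T | F = T
(~P | ~U) -> R = T -> T = T
Q <-> S = T <-> F = F
((~P | ~U) -> R) <-> (Q <-> S) = T <-> F = F
Thus (C) is false.

Count: 0.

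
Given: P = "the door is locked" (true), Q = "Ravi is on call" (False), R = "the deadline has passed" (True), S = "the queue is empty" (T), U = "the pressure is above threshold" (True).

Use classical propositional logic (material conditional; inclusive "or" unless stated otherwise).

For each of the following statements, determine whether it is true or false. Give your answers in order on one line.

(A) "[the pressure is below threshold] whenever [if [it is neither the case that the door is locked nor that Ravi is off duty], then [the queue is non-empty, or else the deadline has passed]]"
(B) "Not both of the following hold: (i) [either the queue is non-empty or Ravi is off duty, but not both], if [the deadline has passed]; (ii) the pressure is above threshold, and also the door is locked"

(A) False; (B) False

(A): Formalization: ((P nor not Q) -> (not S or R)) -> not U

not Q = not False = True
P nor not Q = True nor True = False
not S = not True = False
not S or R = False or True = True
(P nor not Q) -> (not S or R) = False -> True = True
not U = not True = False
((P nor not Q) -> (not S or R)) -> not U = True -> False = False
So (A) is false.

(B): Parsed as (R -> (not S xor not Q)) nand (U and P)

not S = not True = False
not Q = not False = True
not S xor not Q = False xor True = True
R -> (not S xor not Q) = True -> True = True
U and P = True and True = True
(R -> (not S xor not Q)) nand (U and P) = True nand True = False
Thus (B) is false.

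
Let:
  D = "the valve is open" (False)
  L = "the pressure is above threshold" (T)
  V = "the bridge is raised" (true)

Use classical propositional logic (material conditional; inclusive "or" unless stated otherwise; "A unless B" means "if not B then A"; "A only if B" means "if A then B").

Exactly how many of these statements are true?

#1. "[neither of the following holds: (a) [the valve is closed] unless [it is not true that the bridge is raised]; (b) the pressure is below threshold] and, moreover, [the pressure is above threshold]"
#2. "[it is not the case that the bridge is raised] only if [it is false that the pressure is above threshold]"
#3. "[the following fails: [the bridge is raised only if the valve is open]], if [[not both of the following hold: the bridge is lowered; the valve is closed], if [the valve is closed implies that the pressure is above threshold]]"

#1: This is ((not D or not V) nor not L) and L.

not D = not False = True
not V = not True = False
not D or not V = True or False = True
not L = not True = False
(not D or not V) nor not L = True nor False = False
((not D or not V) nor not L) and L = False and True = False
Hence #1 is false.

#2: In symbols: not V -> not L

not V = not True = False
not L = not True = False
not V -> not L = False -> False = True
So #2 is true.

#3: Parsed as ((not D -> L) -> (not V nand not D)) -> not (V -> D)

not D = not False = True
not D -> L = True -> True = True
not V = not True = False
not D = not False = True
not V nand not D = False nand True = True
(not D -> L) -> (not V nand not D) = True -> True = True
V -> D = True -> False = False
not (V -> D) = not False = True
((not D -> L) -> (not V nand not D)) -> not (V -> D) = True -> True = True
Hence #3 is true.

2 of the 3 statements are true (#2, #3).

2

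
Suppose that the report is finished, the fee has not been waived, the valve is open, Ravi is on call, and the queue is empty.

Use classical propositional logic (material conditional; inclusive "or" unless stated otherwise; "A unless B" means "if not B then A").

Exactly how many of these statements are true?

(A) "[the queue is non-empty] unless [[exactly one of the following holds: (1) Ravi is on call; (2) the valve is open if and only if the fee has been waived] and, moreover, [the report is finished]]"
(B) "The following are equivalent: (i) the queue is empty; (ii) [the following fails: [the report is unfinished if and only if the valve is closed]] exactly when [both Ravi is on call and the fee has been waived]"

Let R = "the queue is empty" (True), V = "Ravi is on call" (True), N = "the valve is open" (True), U = "the fee has been waived" (False), Q = "the report is finished" (True).

(A): In symbols: not R or ((V xor (N iff U)) and Q)

not R = not True = False
N iff U = True iff False = False
V xor (N iff U) = True xor False = True
(V xor (N iff U)) and Q = True and True = True
not R or ((V xor (N iff U)) and Q) = False or True = True
Thus (A) is true.

(B): Formalization: R iff (not (not Q iff not N) iff (V and U))

not Q = not True = False
not N = not True = False
not Q iff not N = False iff False = True
not (not Q iff not N) = not True = False
V and U = True and False = False
not (not Q iff not N) iff (V and U) = False iff False = True
R iff (not (not Q iff not N) iff (V and U)) = True iff True = True
So (B) is true.

True statements: 2.

2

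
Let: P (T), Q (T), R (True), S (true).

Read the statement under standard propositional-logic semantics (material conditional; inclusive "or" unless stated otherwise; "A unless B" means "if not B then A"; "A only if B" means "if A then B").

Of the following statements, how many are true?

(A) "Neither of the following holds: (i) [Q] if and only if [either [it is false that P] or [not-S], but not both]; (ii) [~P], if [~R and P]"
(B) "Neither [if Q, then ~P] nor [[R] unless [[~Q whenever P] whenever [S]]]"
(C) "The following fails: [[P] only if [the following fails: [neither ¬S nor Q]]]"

(A): In symbols: (Q <-> (~P xor ~S)) nor ((~R & P) -> ~P)

~P = ~T = F
~S = ~T = F
~P xor ~S = F xor F = F
Q <-> (~P xor ~S) = T <-> F = F
~R = ~T = F
~R & P = F & T = F
~P = ~T = F
(~R & P) -> ~P = F -> F = T
(Q <-> (~P xor ~S)) nor ((~R & P) -> ~P) = F nor T = F
So (A) is false.

(B): This is (Q -> ~P) nor (R | (S -> (P -> ~Q))).

~P = ~T = F
Q -> ~P = T -> F = F
~Q = ~T = F
P -> ~Q = T -> F = F
S -> (P -> ~Q) = T -> F = F
R | (S -> (P -> ~Q)) = T | F = T
(Q -> ~P) nor (R | (S -> (P -> ~Q))) = F nor T = F
Hence (B) is false.

(C): Formalization: ~(P -> ~(~S nor Q))

~S = ~T = F
~S nor Q = F nor T = F
~(~S nor Q) = ~F = T
P -> ~(~S nor Q) = T -> T = T
~(P -> ~(~S nor Q)) = ~T = F
Thus (C) is false.

0 of the 3 statements are true (none).

0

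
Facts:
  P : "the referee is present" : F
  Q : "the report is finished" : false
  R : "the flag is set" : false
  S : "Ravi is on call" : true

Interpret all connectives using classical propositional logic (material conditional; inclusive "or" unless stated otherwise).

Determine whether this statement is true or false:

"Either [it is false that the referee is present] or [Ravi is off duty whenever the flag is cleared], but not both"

This is ¬P ⊕ (¬R → ¬S).

¬P = ¬F = T
¬R = ¬F = T
¬S = ¬T = F
¬R → ¬S = T → F = F
¬P ⊕ (¬R → ¬S) = T ⊕ F = T

True.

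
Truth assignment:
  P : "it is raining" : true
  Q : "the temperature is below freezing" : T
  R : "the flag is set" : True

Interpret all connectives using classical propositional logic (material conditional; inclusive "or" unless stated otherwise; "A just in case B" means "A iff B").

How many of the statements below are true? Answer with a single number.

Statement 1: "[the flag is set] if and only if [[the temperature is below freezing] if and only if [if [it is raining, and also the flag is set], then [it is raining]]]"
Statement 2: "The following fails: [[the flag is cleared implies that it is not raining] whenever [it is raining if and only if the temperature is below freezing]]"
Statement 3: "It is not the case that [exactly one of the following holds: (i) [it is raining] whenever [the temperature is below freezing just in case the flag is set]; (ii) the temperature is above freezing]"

1

Statement 1: Parsed as R ↔ (Q ↔ ((P ∧ R) → P))

P ∧ R = T ∧ T = T
(P ∧ R) → P = T → T = T
Q ↔ ((P ∧ R) → P) = T ↔ T = T
R ↔ (Q ↔ ((P ∧ R) → P)) = T ↔ T = T
So Statement 1 is true.

Statement 2: Formalization: ¬((P ↔ Q) → (¬R → ¬P))

P ↔ Q = T ↔ T = T
¬R = ¬T = F
¬P = ¬T = F
¬R → ¬P = F → F = T
(P ↔ Q) → (¬R → ¬P) = T → T = T
¬((P ↔ Q) → (¬R → ¬P)) = ¬T = F
Thus Statement 2 is false.

Statement 3: In symbols: ¬(((Q ↔ R) → P) ⊕ ¬Q)

Q ↔ R = T ↔ T = T
(Q ↔ R) → P = T → T = T
¬Q = ¬T = F
((Q ↔ R) → P) ⊕ ¬Q = T ⊕ F = T
¬(((Q ↔ R) → P) ⊕ ¬Q) = ¬T = F
Hence Statement 3 is false.

1 of the 3 statements is true (Statement 1).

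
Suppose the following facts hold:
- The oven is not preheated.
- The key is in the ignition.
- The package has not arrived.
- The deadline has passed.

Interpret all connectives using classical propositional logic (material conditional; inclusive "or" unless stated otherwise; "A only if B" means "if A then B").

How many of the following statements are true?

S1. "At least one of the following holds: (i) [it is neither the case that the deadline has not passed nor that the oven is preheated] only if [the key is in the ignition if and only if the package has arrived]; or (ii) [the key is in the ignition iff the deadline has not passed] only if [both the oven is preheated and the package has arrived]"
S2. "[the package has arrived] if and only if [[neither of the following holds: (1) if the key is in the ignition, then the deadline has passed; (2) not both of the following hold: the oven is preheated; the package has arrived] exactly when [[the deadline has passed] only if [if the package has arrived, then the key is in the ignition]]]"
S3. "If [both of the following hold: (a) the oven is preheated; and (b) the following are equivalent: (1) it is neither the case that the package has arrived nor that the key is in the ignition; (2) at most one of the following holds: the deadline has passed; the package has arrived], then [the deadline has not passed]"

Let S = "the deadline has passed" (True), P = "the oven is preheated" (False), Q = "the key is in the ignition" (True), R = "the package has arrived" (False).

S1: Formalization: ((not S nor P) -> (Q iff R)) or ((Q iff not S) -> (P and R))

not S = not True = False
not S nor P = False nor False = True
Q iff R = True iff False = False
(not S nor P) -> (Q iff R) = True -> False = False
not S = not True = False
Q iff not S = True iff False = False
P and R = False and False = False
(Q iff not S) -> (P and R) = False -> False = True
((not S nor P) -> (Q iff R)) or ((Q iff not S) -> (P and R)) = False or True = True
So S1 is true.

S2: Formalization: R iff (((Q -> S) nor (P nand R)) iff (S -> (R -> Q)))

Q -> S = True -> True = True
P nand R = False nand False = True
(Q -> S) nor (P nand R) = True nor True = False
R -> Q = False -> True = True
S -> (R -> Q) = True -> True = True
((Q -> S) nor (P nand R)) iff (S -> (R -> Q)) = False iff True = False
R iff (((Q -> S) nor (P nand R)) iff (S -> (R -> Q))) = False iff False = True
Thus S2 is true.

S3: Formalization: (P and ((R nor Q) iff (S nand R))) -> not S

R nor Q = False nor True = False
S nand R = True nand False = True
(R nor Q) iff (S nand R) = False iff True = False
P and ((R nor Q) iff (S nand R)) = False and False = False
not S = not True = False
(P and ((R nor Q) iff (S nand R))) -> not S = False -> False = True
Thus S3 is true.

True statements: 3 (S1, S2, S3).

3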